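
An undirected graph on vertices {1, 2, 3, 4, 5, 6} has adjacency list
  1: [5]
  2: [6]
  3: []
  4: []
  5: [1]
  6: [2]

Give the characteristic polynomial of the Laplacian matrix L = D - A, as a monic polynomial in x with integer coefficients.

Reading degrees in the order [1, 2, 3, 4, 5, 6] gives [1, 1, 0, 0, 1, 1]; set D = diag(1, 1, 0, 0, 1, 1) and form L = D - A. The eigenvalues of L are [0, 0, 0, 0, 2, 2]; the characteristic polynomial is the product of (x - lambda_i), which multiplies out to x^6 - 4x^5 + 4x^4. The constant term is 0 because L is singular (the all-ones vector lies in its kernel). There are 4 zeros in the spectrum, matching the 4 components. The largest eigenvalue, 2, is at most the vertex count 6.

x^6 - 4x^5 + 4x^4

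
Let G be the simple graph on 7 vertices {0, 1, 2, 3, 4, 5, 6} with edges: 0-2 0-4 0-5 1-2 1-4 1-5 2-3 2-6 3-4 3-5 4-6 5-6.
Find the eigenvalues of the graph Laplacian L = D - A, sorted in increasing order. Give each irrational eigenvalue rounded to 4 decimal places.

[0, 3, 3, 3, 4, 4, 7]

Each diagonal entry of L is the vertex degree and each off-diagonal entry is -1 where an edge is present, 0 otherwise; in the order [0, 1, 2, 3, 4, 5, 6] the diagonal is [3, 3, 4, 3, 4, 4, 3]. L is symmetric positive semidefinite, so every eigenvalue is real and nonnegative. There is one zero in the spectrum, matching the 1 component. The eigenvalues sum to 24, which equals trace(L) = 2|E|.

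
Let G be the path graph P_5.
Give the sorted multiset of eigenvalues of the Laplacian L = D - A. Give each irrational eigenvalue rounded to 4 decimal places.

[0, 0.3820, 1.3820, 2.6180, 3.6180]

The graph has 5 vertices and degree multiset [2, 2, 2, 1, 1]; D is the diagonal matrix of degrees and L = D - A. Since every row of L sums to 0, the all-ones vector is in the kernel and 0 is an eigenvalue. The single zero eigenvalue shows the graph is connected. The largest eigenvalue, 3.6180, is at most the vertex count 5. There is one zero in the spectrum, matching the 1 component.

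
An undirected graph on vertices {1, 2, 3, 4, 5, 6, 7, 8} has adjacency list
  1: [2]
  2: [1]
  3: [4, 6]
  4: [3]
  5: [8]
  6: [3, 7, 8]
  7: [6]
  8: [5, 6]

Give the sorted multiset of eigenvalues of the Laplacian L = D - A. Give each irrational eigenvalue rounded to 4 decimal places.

With the vertex order [1, 2, 3, 4, 5, 6, 7, 8], the degrees are [1, 1, 2, 1, 1, 3, 1, 2], giving D = diag(1, 1, 2, 1, 1, 3, 1, 2) and L = D - A. Diagonalising L (or applying a numerical eigensolver to the 8x8 matrix) gives the spectrum above. The 2 zero eigenvalues correspond to the 2 connected components. There are 2 zeros in the spectrum, matching the 2 components. The largest eigenvalue, 4.3028, is at most the vertex count 8.

[0, 0, 0.3820, 0.6972, 2, 2, 2.6180, 4.3028]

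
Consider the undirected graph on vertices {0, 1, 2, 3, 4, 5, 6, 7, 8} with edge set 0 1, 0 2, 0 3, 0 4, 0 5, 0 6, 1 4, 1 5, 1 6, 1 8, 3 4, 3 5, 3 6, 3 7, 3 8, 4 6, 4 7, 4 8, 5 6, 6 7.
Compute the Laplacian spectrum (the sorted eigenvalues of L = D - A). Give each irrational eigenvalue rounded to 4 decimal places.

[0, 0.9330, 2.7159, 3.0671, 5.1891, 5.8117, 7.1690, 7.4366, 7.6777]

Reading degrees in the order [0, 1, 2, 3, 4, 5, 6, 7, 8] gives [6, 5, 1, 6, 6, 4, 6, 3, 3]; set D = diag(6, 5, 1, 6, 6, 4, 6, 3, 3) and form L = D - A. Diagonalising L (or applying a numerical eigensolver to the 9x9 matrix) gives the spectrum above. The single zero eigenvalue shows the graph is connected. The largest eigenvalue, 7.6777, is at most the vertex count 9.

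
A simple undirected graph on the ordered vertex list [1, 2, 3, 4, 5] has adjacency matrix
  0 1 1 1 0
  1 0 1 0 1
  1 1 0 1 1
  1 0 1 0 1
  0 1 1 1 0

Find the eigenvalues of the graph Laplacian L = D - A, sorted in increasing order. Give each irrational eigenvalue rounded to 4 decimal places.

Reading degrees in the order [1, 2, 3, 4, 5] gives [3, 3, 4, 3, 3]; set D = diag(3, 3, 4, 3, 3) and form L = D - A. Diagonalising L (or applying a numerical eigensolver to the 5x5 matrix) gives the spectrum above. The single zero eigenvalue shows the graph is connected. The eigenvalues sum to 16, which equals trace(L) = 2|E|.

[0, 3, 3, 5, 5]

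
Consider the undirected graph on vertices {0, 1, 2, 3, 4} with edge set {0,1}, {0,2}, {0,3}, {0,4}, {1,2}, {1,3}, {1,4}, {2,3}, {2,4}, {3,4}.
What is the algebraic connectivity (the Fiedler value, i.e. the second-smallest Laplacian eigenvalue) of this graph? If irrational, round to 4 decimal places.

5

Each diagonal entry of L is the vertex degree and each off-diagonal entry is -1 where an edge is present, 0 otherwise; in the order [0, 1, 2, 3, 4] the diagonal is [4, 4, 4, 4, 4]. Computing the eigenvalues of L and sorting gives [0, 5, 5, 5, 5]. The Fiedler value lambda_2 = 5 is strictly positive, so the graph is connected. By the matrix-tree theorem the graph has (1/5) * product of the nonzero eigenvalues = 125 spanning trees. There is one zero in the spectrum, matching the 1 component.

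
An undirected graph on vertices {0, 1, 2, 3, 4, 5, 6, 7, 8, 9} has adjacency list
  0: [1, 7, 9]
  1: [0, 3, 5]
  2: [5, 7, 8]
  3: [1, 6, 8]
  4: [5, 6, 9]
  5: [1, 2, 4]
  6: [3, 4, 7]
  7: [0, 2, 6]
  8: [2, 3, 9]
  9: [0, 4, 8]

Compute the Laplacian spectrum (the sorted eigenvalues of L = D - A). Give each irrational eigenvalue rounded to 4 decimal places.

[0, 2, 2, 2, 2, 2, 5, 5, 5, 5]

Each diagonal entry of L is the vertex degree and each off-diagonal entry is -1 where an edge is present, 0 otherwise; in the order [0, 1, 2, 3, 4, 5, 6, 7, 8, 9] the diagonal is [3, 3, 3, 3, 3, 3, 3, 3, 3, 3]. The multiplicity of 0 as a Laplacian eigenvalue equals the number of connected components. The single zero eigenvalue shows the graph is connected. The eigenvalues sum to 30, which equals trace(L) = 2|E|.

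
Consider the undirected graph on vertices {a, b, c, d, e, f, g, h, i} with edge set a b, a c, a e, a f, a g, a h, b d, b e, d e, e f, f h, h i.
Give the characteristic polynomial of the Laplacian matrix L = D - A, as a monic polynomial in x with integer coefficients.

With the vertex order [a, b, c, d, e, f, g, h, i], the degrees are [6, 3, 1, 2, 4, 3, 1, 3, 1], giving D = diag(6, 3, 1, 2, 4, 3, 1, 3, 1) and L = D - A. L has integer entries, so p(x) = det(xI - L) has integer coefficients. Expanding the determinant yields x^9 - 24x^8 + 233x^7 - 1186x^6 + 3430x^5 - 5720x^4 + 5351x^3 - 2580x^2 + 495x. The coefficient of x^8 equals -trace(L) = -24, matching the sum of degrees.

x^9 - 24x^8 + 233x^7 - 1186x^6 + 3430x^5 - 5720x^4 + 5351x^3 - 2580x^2 + 495x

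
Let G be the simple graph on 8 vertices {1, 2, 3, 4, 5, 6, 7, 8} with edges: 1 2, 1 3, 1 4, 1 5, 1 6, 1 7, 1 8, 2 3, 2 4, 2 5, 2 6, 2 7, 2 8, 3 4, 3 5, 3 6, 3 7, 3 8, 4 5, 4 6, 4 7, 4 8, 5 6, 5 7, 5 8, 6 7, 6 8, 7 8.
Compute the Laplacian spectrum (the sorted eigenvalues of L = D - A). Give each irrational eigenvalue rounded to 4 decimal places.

Each diagonal entry of L is the vertex degree and each off-diagonal entry is -1 where an edge is present, 0 otherwise; in the order [1, 2, 3, 4, 5, 6, 7, 8] the diagonal is [7, 7, 7, 7, 7, 7, 7, 7]. The multiplicity of 0 as a Laplacian eigenvalue equals the number of connected components.

[0, 8, 8, 8, 8, 8, 8, 8]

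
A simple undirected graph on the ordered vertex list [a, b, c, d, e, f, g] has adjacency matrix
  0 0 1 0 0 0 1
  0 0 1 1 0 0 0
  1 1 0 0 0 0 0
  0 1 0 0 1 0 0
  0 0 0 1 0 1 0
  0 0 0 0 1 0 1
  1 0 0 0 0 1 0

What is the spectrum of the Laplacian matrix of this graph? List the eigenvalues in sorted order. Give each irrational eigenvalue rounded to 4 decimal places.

[0, 0.7530, 0.7530, 2.4450, 2.4450, 3.8019, 3.8019]

Reading degrees in the order [a, b, c, d, e, f, g] gives [2, 2, 2, 2, 2, 2, 2]; set D = diag(2, 2, 2, 2, 2, 2, 2) and form L = D - A. Since every row of L sums to 0, the all-ones vector is in the kernel and 0 is an eigenvalue.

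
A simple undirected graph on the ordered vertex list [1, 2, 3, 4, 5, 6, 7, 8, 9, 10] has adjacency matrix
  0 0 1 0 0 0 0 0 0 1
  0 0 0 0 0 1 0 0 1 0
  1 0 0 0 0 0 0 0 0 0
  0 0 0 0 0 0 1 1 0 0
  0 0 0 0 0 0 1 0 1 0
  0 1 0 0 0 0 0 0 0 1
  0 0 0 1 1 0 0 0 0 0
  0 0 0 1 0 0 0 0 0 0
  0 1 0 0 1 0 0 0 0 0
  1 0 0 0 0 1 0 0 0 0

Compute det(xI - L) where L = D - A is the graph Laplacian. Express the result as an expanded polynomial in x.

x^10 - 18x^9 + 136x^8 - 560x^7 + 1365x^6 - 2002x^5 + 1716x^4 - 792x^3 + 165x^2 - 10x

With the vertex order [1, 2, 3, 4, 5, 6, 7, 8, 9, 10], the degrees are [2, 2, 1, 2, 2, 2, 2, 1, 2, 2], giving D = diag(2, 2, 1, 2, 2, 2, 2, 1, 2, 2) and L = D - A. Computing det(xI - L) by cofactor expansion (or equivalently via sum-over-permutations) gives x^10 - 18x^9 + 136x^8 - 560x^7 + 1365x^6 - 2002x^5 + 1716x^4 - 792x^3 + 165x^2 - 10x. The constant term is 0 because L is singular (the all-ones vector lies in its kernel). There is one zero in the spectrum, matching the 1 component. By the matrix-tree theorem the graph has (1/10) * product of the nonzero eigenvalues = 1 spanning tree.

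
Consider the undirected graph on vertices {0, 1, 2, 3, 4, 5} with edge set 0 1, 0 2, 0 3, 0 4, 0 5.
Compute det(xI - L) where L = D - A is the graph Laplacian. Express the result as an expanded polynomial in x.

With the vertex order [0, 1, 2, 3, 4, 5], the degrees are [5, 1, 1, 1, 1, 1], giving D = diag(5, 1, 1, 1, 1, 1) and L = D - A. L has integer entries, so p(x) = det(xI - L) has integer coefficients. Expanding the determinant yields x^6 - 10x^5 + 30x^4 - 40x^3 + 25x^2 - 6x. The constant term is 0 because L is singular (the all-ones vector lies in its kernel). The eigenvalues sum to 10, which equals trace(L) = 2|E|.

x^6 - 10x^5 + 30x^4 - 40x^3 + 25x^2 - 6x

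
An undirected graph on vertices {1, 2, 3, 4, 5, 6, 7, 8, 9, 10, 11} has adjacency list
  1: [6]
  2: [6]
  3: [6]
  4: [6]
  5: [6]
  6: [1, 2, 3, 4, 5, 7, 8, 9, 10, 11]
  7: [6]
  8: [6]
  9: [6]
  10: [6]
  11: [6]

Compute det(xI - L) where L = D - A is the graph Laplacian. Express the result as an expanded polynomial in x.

x^11 - 20x^10 + 135x^9 - 480x^8 + 1050x^7 - 1512x^6 + 1470x^5 - 960x^4 + 405x^3 - 100x^2 + 11x

With the vertex order [1, 2, 3, 4, 5, 6, 7, 8, 9, 10, 11], the degrees are [1, 1, 1, 1, 1, 10, 1, 1, 1, 1, 1], giving D = diag(1, 1, 1, 1, 1, 10, 1, 1, 1, 1, 1) and L = D - A. Computing det(xI - L) by cofactor expansion (or equivalently via sum-over-permutations) gives x^11 - 20x^10 + 135x^9 - 480x^8 + 1050x^7 - 1512x^6 + 1470x^5 - 960x^4 + 405x^3 - 100x^2 + 11x. The coefficient of x^10 equals -trace(L) = -20, matching the sum of degrees. By the matrix-tree theorem the graph has (1/11) * product of the nonzero eigenvalues = 1 spanning tree.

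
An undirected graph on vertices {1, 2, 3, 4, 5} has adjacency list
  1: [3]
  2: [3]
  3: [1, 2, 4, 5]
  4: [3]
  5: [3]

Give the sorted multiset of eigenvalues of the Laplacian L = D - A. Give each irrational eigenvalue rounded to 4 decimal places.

Reading degrees in the order [1, 2, 3, 4, 5] gives [1, 1, 4, 1, 1]; set D = diag(1, 1, 4, 1, 1) and form L = D - A. Since every row of L sums to 0, the all-ones vector is in the kernel and 0 is an eigenvalue. The single zero eigenvalue shows the graph is connected. By the matrix-tree theorem the graph has (1/5) * product of the nonzero eigenvalues = 1 spanning tree.

[0, 1, 1, 1, 5]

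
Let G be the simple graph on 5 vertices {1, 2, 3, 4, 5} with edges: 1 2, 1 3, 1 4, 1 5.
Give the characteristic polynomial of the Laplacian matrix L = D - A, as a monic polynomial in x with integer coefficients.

x^5 - 8x^4 + 18x^3 - 16x^2 + 5x

Each diagonal entry of L is the vertex degree and each off-diagonal entry is -1 where an edge is present, 0 otherwise; in the order [1, 2, 3, 4, 5] the diagonal is [4, 1, 1, 1, 1]. Computing det(xI - L) by cofactor expansion (or equivalently via sum-over-permutations) gives x^5 - 8x^4 + 18x^3 - 16x^2 + 5x. The constant term is 0 because L is singular (the all-ones vector lies in its kernel). There is one zero in the spectrum, matching the 1 component.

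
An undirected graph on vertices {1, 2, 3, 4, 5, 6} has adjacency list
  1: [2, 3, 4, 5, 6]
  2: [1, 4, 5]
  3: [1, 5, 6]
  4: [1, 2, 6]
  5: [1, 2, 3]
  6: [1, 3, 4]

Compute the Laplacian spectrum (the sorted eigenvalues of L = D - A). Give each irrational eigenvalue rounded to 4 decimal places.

Reading degrees in the order [1, 2, 3, 4, 5, 6] gives [5, 3, 3, 3, 3, 3]; set D = diag(5, 3, 3, 3, 3, 3) and form L = D - A. L is symmetric positive semidefinite, so every eigenvalue is real and nonnegative.

[0, 2.3820, 2.3820, 4.6180, 4.6180, 6]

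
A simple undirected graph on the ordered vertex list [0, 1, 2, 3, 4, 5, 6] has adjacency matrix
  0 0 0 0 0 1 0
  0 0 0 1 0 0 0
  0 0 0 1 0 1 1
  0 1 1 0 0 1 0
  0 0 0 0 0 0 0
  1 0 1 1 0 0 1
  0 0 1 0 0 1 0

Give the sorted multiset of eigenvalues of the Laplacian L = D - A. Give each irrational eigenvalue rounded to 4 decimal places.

[0, 0, 0.6972, 1.1392, 2.7459, 4.3028, 5.1149]

With the vertex order [0, 1, 2, 3, 4, 5, 6], the degrees are [1, 1, 3, 3, 0, 4, 2], giving D = diag(1, 1, 3, 3, 0, 4, 2) and L = D - A. Since every row of L sums to 0, the all-ones vector is in the kernel and 0 is an eigenvalue. The 2 zero eigenvalues correspond to the 2 connected components. The eigenvalues sum to 14, which equals trace(L) = 2|E|.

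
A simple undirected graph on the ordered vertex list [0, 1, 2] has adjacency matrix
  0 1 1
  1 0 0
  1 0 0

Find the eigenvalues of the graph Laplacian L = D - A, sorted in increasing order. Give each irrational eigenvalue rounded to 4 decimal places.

Reading degrees in the order [0, 1, 2] gives [2, 1, 1]; set D = diag(2, 1, 1) and form L = D - A. Since every row of L sums to 0, the all-ones vector is in the kernel and 0 is an eigenvalue. The single zero eigenvalue shows the graph is connected. There is one zero in the spectrum, matching the 1 component.

[0, 1, 3]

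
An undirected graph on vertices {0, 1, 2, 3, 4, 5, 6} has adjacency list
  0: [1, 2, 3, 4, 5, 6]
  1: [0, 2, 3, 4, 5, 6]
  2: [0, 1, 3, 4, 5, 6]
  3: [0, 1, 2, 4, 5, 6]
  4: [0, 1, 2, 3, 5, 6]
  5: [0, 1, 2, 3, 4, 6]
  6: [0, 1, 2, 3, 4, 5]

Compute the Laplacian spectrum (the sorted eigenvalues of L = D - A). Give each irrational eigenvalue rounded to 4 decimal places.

[0, 7, 7, 7, 7, 7, 7]

Reading degrees in the order [0, 1, 2, 3, 4, 5, 6] gives [6, 6, 6, 6, 6, 6, 6]; set D = diag(6, 6, 6, 6, 6, 6, 6) and form L = D - A. The multiplicity of 0 as a Laplacian eigenvalue equals the number of connected components. The single zero eigenvalue shows the graph is connected. The eigenvalues sum to 42, which equals trace(L) = 2|E|.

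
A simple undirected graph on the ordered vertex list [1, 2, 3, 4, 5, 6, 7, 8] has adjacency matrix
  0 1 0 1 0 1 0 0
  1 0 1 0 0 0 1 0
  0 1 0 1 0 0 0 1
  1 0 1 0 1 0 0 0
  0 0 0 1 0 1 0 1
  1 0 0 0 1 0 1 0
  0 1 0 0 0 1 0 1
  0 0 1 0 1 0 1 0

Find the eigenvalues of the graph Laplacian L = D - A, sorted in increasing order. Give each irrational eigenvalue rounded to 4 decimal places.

Each diagonal entry of L is the vertex degree and each off-diagonal entry is -1 where an edge is present, 0 otherwise; in the order [1, 2, 3, 4, 5, 6, 7, 8] the diagonal is [3, 3, 3, 3, 3, 3, 3, 3]. L is symmetric positive semidefinite, so every eigenvalue is real and nonnegative. There is one zero in the spectrum, matching the 1 component.

[0, 2, 2, 2, 4, 4, 4, 6]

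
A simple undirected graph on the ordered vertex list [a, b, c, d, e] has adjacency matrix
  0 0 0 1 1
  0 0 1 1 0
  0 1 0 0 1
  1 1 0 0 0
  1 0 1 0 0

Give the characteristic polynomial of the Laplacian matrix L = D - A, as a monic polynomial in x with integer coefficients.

Each diagonal entry of L is the vertex degree and each off-diagonal entry is -1 where an edge is present, 0 otherwise; in the order [a, b, c, d, e] the diagonal is [2, 2, 2, 2, 2]. L has integer entries, so p(x) = det(xI - L) has integer coefficients. Expanding the determinant yields x^5 - 10x^4 + 35x^3 - 50x^2 + 25x. The constant term is 0 because L is singular (the all-ones vector lies in its kernel). There is one zero in the spectrum, matching the 1 component.

x^5 - 10x^4 + 35x^3 - 50x^2 + 25x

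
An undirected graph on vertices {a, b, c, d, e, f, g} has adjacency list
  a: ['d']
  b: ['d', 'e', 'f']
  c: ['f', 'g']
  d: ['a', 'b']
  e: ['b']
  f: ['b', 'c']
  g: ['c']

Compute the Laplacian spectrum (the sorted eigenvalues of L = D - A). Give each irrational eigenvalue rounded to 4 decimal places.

[0, 0.2603, 0.6262, 1.4055, 2.2742, 3.0996, 4.3342]

Each diagonal entry of L is the vertex degree and each off-diagonal entry is -1 where an edge is present, 0 otherwise; in the order [a, b, c, d, e, f, g] the diagonal is [1, 3, 2, 2, 1, 2, 1]. L is symmetric positive semidefinite, so every eigenvalue is real and nonnegative. The largest eigenvalue, 4.3342, is at most the vertex count 7.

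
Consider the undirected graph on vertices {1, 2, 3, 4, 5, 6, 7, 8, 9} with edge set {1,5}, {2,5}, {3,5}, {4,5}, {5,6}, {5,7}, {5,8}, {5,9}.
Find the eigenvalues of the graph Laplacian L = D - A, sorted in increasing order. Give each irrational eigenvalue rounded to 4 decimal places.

Reading degrees in the order [1, 2, 3, 4, 5, 6, 7, 8, 9] gives [1, 1, 1, 1, 8, 1, 1, 1, 1]; set D = diag(1, 1, 1, 1, 8, 1, 1, 1, 1) and form L = D - A. The multiplicity of 0 as a Laplacian eigenvalue equals the number of connected components. The single zero eigenvalue shows the graph is connected. By the matrix-tree theorem the graph has (1/9) * product of the nonzero eigenvalues = 1 spanning tree. There is one zero in the spectrum, matching the 1 component.

[0, 1, 1, 1, 1, 1, 1, 1, 9]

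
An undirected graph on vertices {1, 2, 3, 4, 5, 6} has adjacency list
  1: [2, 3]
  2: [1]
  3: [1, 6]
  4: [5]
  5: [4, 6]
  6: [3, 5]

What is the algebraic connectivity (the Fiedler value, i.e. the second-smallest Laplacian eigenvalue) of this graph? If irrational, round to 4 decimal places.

Each diagonal entry of L is the vertex degree and each off-diagonal entry is -1 where an edge is present, 0 otherwise; in the order [1, 2, 3, 4, 5, 6] the diagonal is [2, 1, 2, 1, 2, 2]. The sorted Laplacian eigenvalues are [0, 0.2679, 1, 2, 3, 3.7321]; the algebraic connectivity is the second entry, 0.2679.

0.2679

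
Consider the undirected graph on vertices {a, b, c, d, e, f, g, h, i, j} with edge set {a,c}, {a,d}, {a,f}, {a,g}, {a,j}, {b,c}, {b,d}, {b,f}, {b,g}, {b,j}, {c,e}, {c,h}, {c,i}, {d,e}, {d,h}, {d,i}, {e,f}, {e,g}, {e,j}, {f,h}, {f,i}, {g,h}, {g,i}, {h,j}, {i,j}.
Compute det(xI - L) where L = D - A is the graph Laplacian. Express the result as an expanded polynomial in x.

x^10 - 50x^9 + 1100x^8 - 14000x^7 + 113750x^6 - 612500x^5 + 2187500x^4 - 5000000x^3 + 6640625x^2 - 3906250x

With the vertex order [a, b, c, d, e, f, g, h, i, j], the degrees are [5, 5, 5, 5, 5, 5, 5, 5, 5, 5], giving D = diag(5, 5, 5, 5, 5, 5, 5, 5, 5, 5) and L = D - A. Computing det(xI - L) by cofactor expansion (or equivalently via sum-over-permutations) gives x^10 - 50x^9 + 1100x^8 - 14000x^7 + 113750x^6 - 612500x^5 + 2187500x^4 - 5000000x^3 + 6640625x^2 - 3906250x. Since p(0) = det(-L) = 0, x divides p(x). The largest eigenvalue, 10, is at most the vertex count 10.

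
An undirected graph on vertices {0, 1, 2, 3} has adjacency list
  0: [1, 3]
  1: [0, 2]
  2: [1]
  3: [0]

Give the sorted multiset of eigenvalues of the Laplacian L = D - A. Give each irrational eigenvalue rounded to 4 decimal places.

[0, 0.5858, 2, 3.4142]

Each diagonal entry of L is the vertex degree and each off-diagonal entry is -1 where an edge is present, 0 otherwise; in the order [0, 1, 2, 3] the diagonal is [2, 2, 1, 1]. Since every row of L sums to 0, the all-ones vector is in the kernel and 0 is an eigenvalue. The single zero eigenvalue shows the graph is connected. There is one zero in the spectrum, matching the 1 component. The largest eigenvalue, 3.4142, is at most the vertex count 4.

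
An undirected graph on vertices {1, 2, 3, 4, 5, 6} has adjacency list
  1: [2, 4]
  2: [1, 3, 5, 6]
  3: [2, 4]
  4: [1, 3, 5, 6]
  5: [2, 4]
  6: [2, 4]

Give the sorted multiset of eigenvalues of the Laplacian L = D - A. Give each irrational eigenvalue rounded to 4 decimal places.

Reading degrees in the order [1, 2, 3, 4, 5, 6] gives [2, 4, 2, 4, 2, 2]; set D = diag(2, 4, 2, 4, 2, 2) and form L = D - A. Since every row of L sums to 0, the all-ones vector is in the kernel and 0 is an eigenvalue. The single zero eigenvalue shows the graph is connected.

[0, 2, 2, 2, 4, 6]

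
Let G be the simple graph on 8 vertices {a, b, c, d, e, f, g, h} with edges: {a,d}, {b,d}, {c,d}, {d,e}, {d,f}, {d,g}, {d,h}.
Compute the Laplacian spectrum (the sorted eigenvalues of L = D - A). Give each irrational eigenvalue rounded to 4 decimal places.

[0, 1, 1, 1, 1, 1, 1, 8]

Reading degrees in the order [a, b, c, d, e, f, g, h] gives [1, 1, 1, 7, 1, 1, 1, 1]; set D = diag(1, 1, 1, 7, 1, 1, 1, 1) and form L = D - A. Since every row of L sums to 0, the all-ones vector is in the kernel and 0 is an eigenvalue. The single zero eigenvalue shows the graph is connected. The largest eigenvalue, 8, is at most the vertex count 8. The eigenvalues sum to 14, which equals trace(L) = 2|E|.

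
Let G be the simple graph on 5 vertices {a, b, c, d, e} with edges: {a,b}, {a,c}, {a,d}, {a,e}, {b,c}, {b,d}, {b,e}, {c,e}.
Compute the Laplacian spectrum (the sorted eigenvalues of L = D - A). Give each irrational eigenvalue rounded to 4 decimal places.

With the vertex order [a, b, c, d, e], the degrees are [4, 4, 3, 2, 3], giving D = diag(4, 4, 3, 2, 3) and L = D - A. L is symmetric positive semidefinite, so every eigenvalue is real and nonnegative. The single zero eigenvalue shows the graph is connected. The eigenvalues sum to 16, which equals trace(L) = 2|E|. The largest eigenvalue, 5, is at most the vertex count 5.

[0, 2, 4, 5, 5]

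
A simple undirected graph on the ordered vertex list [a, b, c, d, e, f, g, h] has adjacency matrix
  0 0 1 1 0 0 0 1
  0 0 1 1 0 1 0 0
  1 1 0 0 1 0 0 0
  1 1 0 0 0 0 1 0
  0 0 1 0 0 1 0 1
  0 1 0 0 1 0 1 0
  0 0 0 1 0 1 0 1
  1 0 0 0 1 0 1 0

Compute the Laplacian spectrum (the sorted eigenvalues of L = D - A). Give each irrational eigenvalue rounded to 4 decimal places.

[0, 2, 2, 2, 4, 4, 4, 6]

With the vertex order [a, b, c, d, e, f, g, h], the degrees are [3, 3, 3, 3, 3, 3, 3, 3], giving D = diag(3, 3, 3, 3, 3, 3, 3, 3) and L = D - A. Since every row of L sums to 0, the all-ones vector is in the kernel and 0 is an eigenvalue. There is one zero in the spectrum, matching the 1 component.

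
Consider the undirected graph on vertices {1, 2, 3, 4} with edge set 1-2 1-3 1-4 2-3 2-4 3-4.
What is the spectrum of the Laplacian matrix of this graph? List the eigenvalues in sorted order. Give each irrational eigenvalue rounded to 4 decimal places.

[0, 4, 4, 4]

Each diagonal entry of L is the vertex degree and each off-diagonal entry is -1 where an edge is present, 0 otherwise; in the order [1, 2, 3, 4] the diagonal is [3, 3, 3, 3]. The multiplicity of 0 as a Laplacian eigenvalue equals the number of connected components. There is one zero in the spectrum, matching the 1 component. The largest eigenvalue, 4, is at most the vertex count 4.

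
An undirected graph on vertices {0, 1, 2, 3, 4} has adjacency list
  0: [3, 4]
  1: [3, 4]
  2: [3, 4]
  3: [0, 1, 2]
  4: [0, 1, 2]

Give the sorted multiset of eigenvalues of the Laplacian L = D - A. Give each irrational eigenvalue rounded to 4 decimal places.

[0, 2, 2, 3, 5]

With the vertex order [0, 1, 2, 3, 4], the degrees are [2, 2, 2, 3, 3], giving D = diag(2, 2, 2, 3, 3) and L = D - A. The multiplicity of 0 as a Laplacian eigenvalue equals the number of connected components. The single zero eigenvalue shows the graph is connected. The largest eigenvalue, 5, is at most the vertex count 5. By the matrix-tree theorem the graph has (1/5) * product of the nonzero eigenvalues = 12 spanning trees.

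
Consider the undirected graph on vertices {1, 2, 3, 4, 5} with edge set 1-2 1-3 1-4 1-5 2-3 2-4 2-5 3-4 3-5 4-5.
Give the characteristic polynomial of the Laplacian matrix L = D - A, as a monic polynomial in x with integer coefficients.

Each diagonal entry of L is the vertex degree and each off-diagonal entry is -1 where an edge is present, 0 otherwise; in the order [1, 2, 3, 4, 5] the diagonal is [4, 4, 4, 4, 4]. Computing det(xI - L) by cofactor expansion (or equivalently via sum-over-permutations) gives x^5 - 20x^4 + 150x^3 - 500x^2 + 625x. The constant term is 0 because L is singular (the all-ones vector lies in its kernel). There is one zero in the spectrum, matching the 1 component. The largest eigenvalue, 5, is at most the vertex count 5.

x^5 - 20x^4 + 150x^3 - 500x^2 + 625x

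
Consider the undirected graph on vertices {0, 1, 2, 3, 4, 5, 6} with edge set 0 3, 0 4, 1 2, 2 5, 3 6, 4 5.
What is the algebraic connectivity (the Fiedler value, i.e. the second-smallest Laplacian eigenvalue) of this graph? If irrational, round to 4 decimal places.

Each diagonal entry of L is the vertex degree and each off-diagonal entry is -1 where an edge is present, 0 otherwise; in the order [0, 1, 2, 3, 4, 5, 6] the diagonal is [2, 1, 2, 2, 2, 2, 1]. The smallest Laplacian eigenvalue is always 0. The next one, lambda_2 = 0.1981, measures how hard the graph is to disconnect: larger values mean better connectivity. There is one zero in the spectrum, matching the 1 component. The eigenvalues sum to 12, which equals trace(L) = 2|E|.

0.1981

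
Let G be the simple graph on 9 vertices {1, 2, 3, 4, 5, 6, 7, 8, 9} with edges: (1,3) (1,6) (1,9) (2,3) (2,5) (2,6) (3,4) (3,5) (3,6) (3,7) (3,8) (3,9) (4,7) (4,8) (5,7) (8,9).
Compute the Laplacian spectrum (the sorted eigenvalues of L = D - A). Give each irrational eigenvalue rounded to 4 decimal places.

Reading degrees in the order [1, 2, 3, 4, 5, 6, 7, 8, 9] gives [3, 3, 8, 3, 3, 3, 3, 3, 3]; set D = diag(3, 3, 8, 3, 3, 3, 3, 3, 3) and form L = D - A. Since every row of L sums to 0, the all-ones vector is in the kernel and 0 is an eigenvalue. The eigenvalues sum to 32, which equals trace(L) = 2|E|.

[0, 1.5858, 1.5858, 3, 3, 4.4142, 4.4142, 5, 9]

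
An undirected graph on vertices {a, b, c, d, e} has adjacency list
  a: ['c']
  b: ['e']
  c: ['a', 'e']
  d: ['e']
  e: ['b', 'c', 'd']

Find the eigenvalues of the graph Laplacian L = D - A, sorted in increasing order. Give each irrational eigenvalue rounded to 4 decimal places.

With the vertex order [a, b, c, d, e], the degrees are [1, 1, 2, 1, 3], giving D = diag(1, 1, 2, 1, 3) and L = D - A. L is symmetric positive semidefinite, so every eigenvalue is real and nonnegative. The single zero eigenvalue shows the graph is connected. By the matrix-tree theorem the graph has (1/5) * product of the nonzero eigenvalues = 1 spanning tree. The largest eigenvalue, 4.1701, is at most the vertex count 5.

[0, 0.5188, 1, 2.3111, 4.1701]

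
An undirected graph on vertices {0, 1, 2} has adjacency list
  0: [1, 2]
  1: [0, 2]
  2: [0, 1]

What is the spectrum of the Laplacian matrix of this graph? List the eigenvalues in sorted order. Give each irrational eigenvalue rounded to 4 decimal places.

[0, 3, 3]

With the vertex order [0, 1, 2], the degrees are [2, 2, 2], giving D = diag(2, 2, 2) and L = D - A. The multiplicity of 0 as a Laplacian eigenvalue equals the number of connected components. There is one zero in the spectrum, matching the 1 component.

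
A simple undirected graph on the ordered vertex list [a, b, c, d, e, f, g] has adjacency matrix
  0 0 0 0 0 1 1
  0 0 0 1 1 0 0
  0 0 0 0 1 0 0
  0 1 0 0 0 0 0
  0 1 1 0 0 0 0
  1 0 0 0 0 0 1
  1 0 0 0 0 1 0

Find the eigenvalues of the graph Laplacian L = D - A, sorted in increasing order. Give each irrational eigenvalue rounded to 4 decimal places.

Each diagonal entry of L is the vertex degree and each off-diagonal entry is -1 where an edge is present, 0 otherwise; in the order [a, b, c, d, e, f, g] the diagonal is [2, 2, 1, 1, 2, 2, 2]. The multiplicity of 0 as a Laplacian eigenvalue equals the number of connected components. The 2 zero eigenvalues correspond to the 2 connected components. The eigenvalues sum to 12, which equals trace(L) = 2|E|. The largest eigenvalue, 3.4142, is at most the vertex count 7.

[0, 0, 0.5858, 2, 3, 3, 3.4142]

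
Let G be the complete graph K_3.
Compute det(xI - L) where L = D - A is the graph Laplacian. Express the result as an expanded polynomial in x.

x^3 - 6x^2 + 9x

The graph has 3 vertices and degree multiset [2, 2, 2]; D is the diagonal matrix of degrees and L = D - A. The eigenvalues of L are [0, 3, 3]; the characteristic polynomial is the product of (x - lambda_i), which multiplies out to x^3 - 6x^2 + 9x. The coefficient of x^2 equals -trace(L) = -6, matching the sum of degrees. The largest eigenvalue, 3, is at most the vertex count 3. By the matrix-tree theorem the graph has (1/3) * product of the nonzero eigenvalues = 3 spanning trees.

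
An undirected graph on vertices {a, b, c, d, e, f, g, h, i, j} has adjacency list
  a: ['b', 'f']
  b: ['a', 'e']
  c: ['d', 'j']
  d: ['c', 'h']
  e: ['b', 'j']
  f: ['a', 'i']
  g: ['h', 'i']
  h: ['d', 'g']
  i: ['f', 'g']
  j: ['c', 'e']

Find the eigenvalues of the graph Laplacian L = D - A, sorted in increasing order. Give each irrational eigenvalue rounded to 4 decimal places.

[0, 0.3820, 0.3820, 1.3820, 1.3820, 2.6180, 2.6180, 3.6180, 3.6180, 4]

Reading degrees in the order [a, b, c, d, e, f, g, h, i, j] gives [2, 2, 2, 2, 2, 2, 2, 2, 2, 2]; set D = diag(2, 2, 2, 2, 2, 2, 2, 2, 2, 2) and form L = D - A. Since every row of L sums to 0, the all-ones vector is in the kernel and 0 is an eigenvalue. The single zero eigenvalue shows the graph is connected. The eigenvalues sum to 20, which equals trace(L) = 2|E|.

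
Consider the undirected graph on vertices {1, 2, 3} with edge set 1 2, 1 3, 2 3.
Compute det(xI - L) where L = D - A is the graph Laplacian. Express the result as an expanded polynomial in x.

Each diagonal entry of L is the vertex degree and each off-diagonal entry is -1 where an edge is present, 0 otherwise; in the order [1, 2, 3] the diagonal is [2, 2, 2]. L has integer entries, so p(x) = det(xI - L) has integer coefficients. Expanding the determinant yields x^3 - 6x^2 + 9x. The constant term is 0 because L is singular (the all-ones vector lies in its kernel). By the matrix-tree theorem the graph has (1/3) * product of the nonzero eigenvalues = 3 spanning trees.

x^3 - 6x^2 + 9x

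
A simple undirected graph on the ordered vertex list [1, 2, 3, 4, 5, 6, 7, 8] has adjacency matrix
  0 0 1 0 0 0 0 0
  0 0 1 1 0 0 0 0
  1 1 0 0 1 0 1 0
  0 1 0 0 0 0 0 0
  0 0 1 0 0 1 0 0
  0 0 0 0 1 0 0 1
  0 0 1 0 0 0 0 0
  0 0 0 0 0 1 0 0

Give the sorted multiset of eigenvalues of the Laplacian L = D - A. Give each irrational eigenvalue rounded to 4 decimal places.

[0, 0.2538, 0.5472, 1, 1.4689, 2.4066, 3.1504, 5.1732]

Each diagonal entry of L is the vertex degree and each off-diagonal entry is -1 where an edge is present, 0 otherwise; in the order [1, 2, 3, 4, 5, 6, 7, 8] the diagonal is [1, 2, 4, 1, 2, 2, 1, 1]. L is symmetric positive semidefinite, so every eigenvalue is real and nonnegative. The single zero eigenvalue shows the graph is connected. The eigenvalues sum to 14, which equals trace(L) = 2|E|.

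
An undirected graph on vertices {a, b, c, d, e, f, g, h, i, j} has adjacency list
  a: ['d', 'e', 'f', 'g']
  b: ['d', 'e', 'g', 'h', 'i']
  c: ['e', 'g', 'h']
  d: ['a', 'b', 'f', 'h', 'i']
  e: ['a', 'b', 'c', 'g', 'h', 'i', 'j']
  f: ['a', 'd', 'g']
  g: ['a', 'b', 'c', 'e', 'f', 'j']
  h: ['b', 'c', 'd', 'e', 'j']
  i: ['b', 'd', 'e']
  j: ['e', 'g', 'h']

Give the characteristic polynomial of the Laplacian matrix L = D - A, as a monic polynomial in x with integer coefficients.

x^10 - 44x^9 + 840x^8 - 9122x^7 + 62028x^6 - 273568x^5 + 781674x^4 - 1393844x^3 + 1406267x^2 - 611340x

Reading degrees in the order [a, b, c, d, e, f, g, h, i, j] gives [4, 5, 3, 5, 7, 3, 6, 5, 3, 3]; set D = diag(4, 5, 3, 5, 7, 3, 6, 5, 3, 3) and form L = D - A. L has integer entries, so p(x) = det(xI - L) has integer coefficients. Expanding the determinant yields x^10 - 44x^9 + 840x^8 - 9122x^7 + 62028x^6 - 273568x^5 + 781674x^4 - 1393844x^3 + 1406267x^2 - 611340x. The constant term is 0 because L is singular (the all-ones vector lies in its kernel). The largest eigenvalue, 8.3001, is at most the vertex count 10. There is one zero in the spectrum, matching the 1 component.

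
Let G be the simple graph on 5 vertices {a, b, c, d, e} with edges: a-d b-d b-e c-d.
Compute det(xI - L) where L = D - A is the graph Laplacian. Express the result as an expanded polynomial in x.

x^5 - 8x^4 + 20x^3 - 18x^2 + 5x

With the vertex order [a, b, c, d, e], the degrees are [1, 2, 1, 3, 1], giving D = diag(1, 2, 1, 3, 1) and L = D - A. L has integer entries, so p(x) = det(xI - L) has integer coefficients. Expanding the determinant yields x^5 - 8x^4 + 20x^3 - 18x^2 + 5x. Since p(0) = det(-L) = 0, x divides p(x). There is one zero in the spectrum, matching the 1 component. The largest eigenvalue, 4.1701, is at most the vertex count 5.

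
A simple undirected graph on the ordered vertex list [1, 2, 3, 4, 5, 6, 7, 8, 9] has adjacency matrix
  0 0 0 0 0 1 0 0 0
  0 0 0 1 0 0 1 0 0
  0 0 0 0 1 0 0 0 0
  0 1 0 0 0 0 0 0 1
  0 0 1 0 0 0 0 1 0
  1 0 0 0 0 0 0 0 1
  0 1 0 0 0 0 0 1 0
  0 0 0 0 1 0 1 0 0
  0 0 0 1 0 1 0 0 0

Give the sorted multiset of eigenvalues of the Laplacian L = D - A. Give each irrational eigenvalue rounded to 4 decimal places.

Reading degrees in the order [1, 2, 3, 4, 5, 6, 7, 8, 9] gives [1, 2, 1, 2, 2, 2, 2, 2, 2]; set D = diag(1, 2, 1, 2, 2, 2, 2, 2, 2) and form L = D - A. L is symmetric positive semidefinite, so every eigenvalue is real and nonnegative. The single zero eigenvalue shows the graph is connected. The eigenvalues sum to 16, which equals trace(L) = 2|E|. By the matrix-tree theorem the graph has (1/9) * product of the nonzero eigenvalues = 1 spanning tree.

[0, 0.1206, 0.4679, 1, 1.6527, 2.3473, 3, 3.5321, 3.8794]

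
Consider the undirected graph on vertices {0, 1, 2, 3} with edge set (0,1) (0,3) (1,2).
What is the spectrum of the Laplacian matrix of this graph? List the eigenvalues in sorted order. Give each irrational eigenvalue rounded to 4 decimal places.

[0, 0.5858, 2, 3.4142]

Reading degrees in the order [0, 1, 2, 3] gives [2, 2, 1, 1]; set D = diag(2, 2, 1, 1) and form L = D - A. L is symmetric positive semidefinite, so every eigenvalue is real and nonnegative. The largest eigenvalue, 3.4142, is at most the vertex count 4.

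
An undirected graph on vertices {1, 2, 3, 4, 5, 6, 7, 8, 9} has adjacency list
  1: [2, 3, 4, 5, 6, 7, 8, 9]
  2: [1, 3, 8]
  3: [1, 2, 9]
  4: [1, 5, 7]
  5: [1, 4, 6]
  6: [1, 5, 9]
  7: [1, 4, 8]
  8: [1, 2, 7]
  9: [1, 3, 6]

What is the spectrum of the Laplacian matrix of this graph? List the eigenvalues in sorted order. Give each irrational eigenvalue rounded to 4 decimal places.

[0, 1.5858, 1.5858, 3, 3, 4.4142, 4.4142, 5, 9]

Reading degrees in the order [1, 2, 3, 4, 5, 6, 7, 8, 9] gives [8, 3, 3, 3, 3, 3, 3, 3, 3]; set D = diag(8, 3, 3, 3, 3, 3, 3, 3, 3) and form L = D - A. The multiplicity of 0 as a Laplacian eigenvalue equals the number of connected components. The single zero eigenvalue shows the graph is connected. There is one zero in the spectrum, matching the 1 component. By the matrix-tree theorem the graph has (1/9) * product of the nonzero eigenvalues = 2205 spanning trees.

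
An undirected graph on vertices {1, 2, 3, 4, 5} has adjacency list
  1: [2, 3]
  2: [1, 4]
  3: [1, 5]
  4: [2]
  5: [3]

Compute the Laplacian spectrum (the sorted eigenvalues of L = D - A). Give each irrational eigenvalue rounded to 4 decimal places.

[0, 0.3820, 1.3820, 2.6180, 3.6180]

Each diagonal entry of L is the vertex degree and each off-diagonal entry is -1 where an edge is present, 0 otherwise; in the order [1, 2, 3, 4, 5] the diagonal is [2, 2, 2, 1, 1]. Diagonalising L (or applying a numerical eigensolver to the 5x5 matrix) gives the spectrum above. The single zero eigenvalue shows the graph is connected. The largest eigenvalue, 3.6180, is at most the vertex count 5.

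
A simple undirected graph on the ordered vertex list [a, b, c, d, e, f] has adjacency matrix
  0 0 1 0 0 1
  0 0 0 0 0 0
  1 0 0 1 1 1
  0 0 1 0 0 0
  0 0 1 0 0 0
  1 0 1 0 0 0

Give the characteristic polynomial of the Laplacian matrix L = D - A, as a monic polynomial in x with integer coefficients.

x^6 - 10x^5 + 32x^4 - 38x^3 + 15x^2

With the vertex order [a, b, c, d, e, f], the degrees are [2, 0, 4, 1, 1, 2], giving D = diag(2, 0, 4, 1, 1, 2) and L = D - A. The eigenvalues of L are [0, 0, 1, 1, 3, 5]; the characteristic polynomial is the product of (x - lambda_i), which multiplies out to x^6 - 10x^5 + 32x^4 - 38x^3 + 15x^2. Since p(0) = det(-L) = 0, x divides p(x).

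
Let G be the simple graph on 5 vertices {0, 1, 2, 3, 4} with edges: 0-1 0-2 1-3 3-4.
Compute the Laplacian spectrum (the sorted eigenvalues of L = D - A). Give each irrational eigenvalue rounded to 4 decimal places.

[0, 0.3820, 1.3820, 2.6180, 3.6180]

With the vertex order [0, 1, 2, 3, 4], the degrees are [2, 2, 1, 2, 1], giving D = diag(2, 2, 1, 2, 1) and L = D - A. Since every row of L sums to 0, the all-ones vector is in the kernel and 0 is an eigenvalue. There is one zero in the spectrum, matching the 1 component. The eigenvalues sum to 8, which equals trace(L) = 2|E|.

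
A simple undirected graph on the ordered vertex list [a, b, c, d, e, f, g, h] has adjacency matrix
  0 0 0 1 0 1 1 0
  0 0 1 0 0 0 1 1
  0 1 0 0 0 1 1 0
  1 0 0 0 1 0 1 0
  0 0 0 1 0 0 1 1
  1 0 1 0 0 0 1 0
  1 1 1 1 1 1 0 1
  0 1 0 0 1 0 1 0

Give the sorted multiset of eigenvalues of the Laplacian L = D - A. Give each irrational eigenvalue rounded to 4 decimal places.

With the vertex order [a, b, c, d, e, f, g, h], the degrees are [3, 3, 3, 3, 3, 3, 7, 3], giving D = diag(3, 3, 3, 3, 3, 3, 7, 3) and L = D - A. The multiplicity of 0 as a Laplacian eigenvalue equals the number of connected components.

[0, 1.7530, 1.7530, 3.4450, 3.4450, 4.8019, 4.8019, 8]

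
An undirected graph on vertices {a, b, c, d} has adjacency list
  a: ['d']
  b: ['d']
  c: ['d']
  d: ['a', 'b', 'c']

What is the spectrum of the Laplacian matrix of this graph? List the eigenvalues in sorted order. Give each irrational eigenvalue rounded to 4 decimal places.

With the vertex order [a, b, c, d], the degrees are [1, 1, 1, 3], giving D = diag(1, 1, 1, 3) and L = D - A. The multiplicity of 0 as a Laplacian eigenvalue equals the number of connected components. The single zero eigenvalue shows the graph is connected. The eigenvalues sum to 6, which equals trace(L) = 2|E|.

[0, 1, 1, 4]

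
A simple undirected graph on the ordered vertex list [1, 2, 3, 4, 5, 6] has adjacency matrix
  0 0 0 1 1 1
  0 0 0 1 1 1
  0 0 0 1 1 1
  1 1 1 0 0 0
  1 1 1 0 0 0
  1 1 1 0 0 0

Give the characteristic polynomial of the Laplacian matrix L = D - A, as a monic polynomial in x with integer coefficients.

x^6 - 18x^5 + 126x^4 - 432x^3 + 729x^2 - 486x

Each diagonal entry of L is the vertex degree and each off-diagonal entry is -1 where an edge is present, 0 otherwise; in the order [1, 2, 3, 4, 5, 6] the diagonal is [3, 3, 3, 3, 3, 3]. L has integer entries, so p(x) = det(xI - L) has integer coefficients. Expanding the determinant yields x^6 - 18x^5 + 126x^4 - 432x^3 + 729x^2 - 486x. The coefficient of x^5 equals -trace(L) = -18, matching the sum of degrees.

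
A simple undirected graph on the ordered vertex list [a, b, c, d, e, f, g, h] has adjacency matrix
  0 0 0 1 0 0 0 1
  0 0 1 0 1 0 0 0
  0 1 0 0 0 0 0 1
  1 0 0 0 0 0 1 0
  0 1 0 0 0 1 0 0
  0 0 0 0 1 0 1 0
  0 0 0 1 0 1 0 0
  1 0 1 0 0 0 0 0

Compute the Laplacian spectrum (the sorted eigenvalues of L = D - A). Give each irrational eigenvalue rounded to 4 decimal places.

[0, 0.5858, 0.5858, 2, 2, 3.4142, 3.4142, 4]

With the vertex order [a, b, c, d, e, f, g, h], the degrees are [2, 2, 2, 2, 2, 2, 2, 2], giving D = diag(2, 2, 2, 2, 2, 2, 2, 2) and L = D - A. Since every row of L sums to 0, the all-ones vector is in the kernel and 0 is an eigenvalue. The eigenvalues sum to 16, which equals trace(L) = 2|E|.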